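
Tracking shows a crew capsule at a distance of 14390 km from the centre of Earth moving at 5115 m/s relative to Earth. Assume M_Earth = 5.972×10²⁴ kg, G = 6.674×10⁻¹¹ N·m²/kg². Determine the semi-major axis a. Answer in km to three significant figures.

a ≈ 13600 km

μ = GM = 6.674×10⁻¹¹ × 5.972×10²⁴ = 3.986×10¹⁴ m³/s².
r = 1.439×10⁷ m.
Specific orbital energy ε = v²/2 − μ/r = (5115)²/2 − 3.986×10¹⁴/1.439×10⁷ = -1.462×10⁷ J/kg.
Since ε = −μ/(2a), a = −μ/(2ε) = 1.363×10⁷ m = 13635 km.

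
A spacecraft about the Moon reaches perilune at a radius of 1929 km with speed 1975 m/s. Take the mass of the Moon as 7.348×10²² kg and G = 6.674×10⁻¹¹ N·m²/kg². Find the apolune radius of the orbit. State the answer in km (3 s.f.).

μ = GM = 6.674×10⁻¹¹ × 7.348×10²² = 4.904×10¹² m³/s².
r_p = 1.929×10⁶ m.
Specific energy ε = v²/2 − μ/r = -5.920×10⁵ J/kg, so a = −μ/(2ε) = 4.142×10⁶ m.
The apsides satisfy r_p + r_a = 2a, so the apolune radius is 2a − r_p = 6.355×10⁶ m = 6355.4 km.

apolune radius ≈ 6360 km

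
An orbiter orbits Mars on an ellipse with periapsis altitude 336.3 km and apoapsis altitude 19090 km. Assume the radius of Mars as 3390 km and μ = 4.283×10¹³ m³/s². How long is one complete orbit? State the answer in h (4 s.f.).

T ≈ 12.65 h

r_p = 3390 + 336.3 = 3726.3 km = 3.7263×10⁶ m.
r_a = 3390 + 19090 = 22480 km = 2.2480×10⁷ m.
Semi-major axis a = (r_p + r_a)/2 = (3726.3 + 22480)/2 = 13103 km = 1.310×10⁷ m.
By Kepler's third law T = 2π√(a³/μ) = 2π × 7.248×10³ = 4.554×10⁴ s.
= 12.65 h.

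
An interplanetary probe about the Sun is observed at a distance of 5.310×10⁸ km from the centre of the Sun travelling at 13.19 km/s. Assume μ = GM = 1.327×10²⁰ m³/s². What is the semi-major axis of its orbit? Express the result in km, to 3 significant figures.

r = 5.310×10¹¹ m.
Specific orbital energy ε = v²/2 − μ/r = (13190)²/2 − 1.327×10²⁰/5.310×10¹¹ = -1.629×10⁸ J/kg.
Since ε = −μ/(2a), a = −μ/(2ε) = 4.073×10¹¹ m = 4.0726×10⁸ km.

a ≈ 4.07×10⁸ km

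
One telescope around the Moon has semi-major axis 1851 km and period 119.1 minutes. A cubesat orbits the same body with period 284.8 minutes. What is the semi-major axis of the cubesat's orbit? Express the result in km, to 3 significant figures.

Kepler's third law: a³ ∝ T², so a₂ = a₁ (T₂/T₁)^(2/3).
T₂/T₁ = 2.391, (T₂/T₁)^(2/3) = 1.788.
a₂ = 1851 × 1.788 = 3310 km.

a₂ ≈ 3310 km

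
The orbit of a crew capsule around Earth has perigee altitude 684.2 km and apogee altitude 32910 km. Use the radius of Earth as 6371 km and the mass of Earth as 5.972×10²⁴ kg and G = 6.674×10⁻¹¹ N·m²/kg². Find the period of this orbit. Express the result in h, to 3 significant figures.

μ = GM = 6.674×10⁻¹¹ × 5.972×10²⁴ = 3.986×10¹⁴ m³/s².
r_p = 6371 + 684.2 = 7055.2 km = 7.0552×10⁶ m.
r_a = 6371 + 32910 = 39281 km = 3.9281×10⁷ m.
Semi-major axis a = (r_p + r_a)/2 = (7055.2 + 39281)/2 = 23168 km = 2.317×10⁷ m.
By Kepler's third law T = 2π√(a³/μ) = 2π × 5.586×10³ = 3.510×10⁴ s.
= 9.749 h.

T ≈ 9.75 h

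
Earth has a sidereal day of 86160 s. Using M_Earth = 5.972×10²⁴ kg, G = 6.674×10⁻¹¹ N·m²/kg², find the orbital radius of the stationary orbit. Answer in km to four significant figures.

r_sync ≈ 42160 km

μ = GM = 6.674×10⁻¹¹ × 5.972×10²⁴ = 3.986×10¹⁴ m³/s².
A synchronous orbit has period T, so by Kepler's third law a = (μT²/4π²)^(1/3).
μT²/4π² = 3.986×10¹⁴ × (8.616×10⁴)² / 39.48 = 7.495×10²² m³.
a = 4.216×10⁷ m = 42162 km.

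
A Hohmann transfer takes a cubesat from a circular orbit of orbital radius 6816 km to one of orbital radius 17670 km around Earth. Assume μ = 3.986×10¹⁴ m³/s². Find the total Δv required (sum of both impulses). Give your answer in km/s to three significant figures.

Δv_total ≈ 2.75 km/s

r₁ = 6816 km = 6.816×10⁶ m.
r₂ = 17670 km = 1.767×10⁷ m.
Transfer ellipse a_t = (r₁ + r₂)/2 = 1.224×10⁷ m.
At r₁: circular v_c1 = √(μ/r₁) = 7647 m/s; transfer-perigee v_p = √[μ(2/r₁ − 1/a_t)] = 9187 m/s.
Δv₁ = v_p − v_c1 = 1540 m/s.
At r₂: circular v_c2 = √(μ/r₂) = 4750 m/s; transfer-apogee v_a = √[μ(2/r₂ − 1/a_t)] = 3544 m/s.
Δv₂ = v_c2 − v_a = 1206 m/s.
Total Δv = Δv₁ + Δv₂ = 2746 m/s = 2.746 km/s.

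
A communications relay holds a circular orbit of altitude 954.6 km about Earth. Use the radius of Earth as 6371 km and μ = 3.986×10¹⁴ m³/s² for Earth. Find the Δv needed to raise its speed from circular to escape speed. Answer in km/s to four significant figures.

Δv ≈ 3.055 km/s

r = 6371 + 954.6 = 7325.6 km = 7.3256×10⁶ m.
Circular speed v_c = √(μ/r) = 7376 m/s.
Escape speed v_esc = √(2μ/r) = √2 × v_c = 10430 m/s.
Δv = v_esc − v_c = 3055 m/s = 3.055 km/s.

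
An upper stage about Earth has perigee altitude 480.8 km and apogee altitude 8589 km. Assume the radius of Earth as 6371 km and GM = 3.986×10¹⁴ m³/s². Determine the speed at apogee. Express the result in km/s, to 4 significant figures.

r_p = 6371 + 480.8 = 6851.8 km = 6.8518×10⁶ m.
r_a = 6371 + 8589 = 14960 km = 1.4960×10⁷ m.
Semi-major axis a = (r_p + r_a)/2 = 10906 km = 1.091×10⁷ m.
Vis-viva: v² = μ(2/r − 1/a) = 3.986×10¹⁴ × (1.337×10⁻⁷ − 9.169×10⁻⁸) = 1.674×10⁷ m²/s².
v = 4091 m/s = 4.091 km/s.

v ≈ 4.091 km/s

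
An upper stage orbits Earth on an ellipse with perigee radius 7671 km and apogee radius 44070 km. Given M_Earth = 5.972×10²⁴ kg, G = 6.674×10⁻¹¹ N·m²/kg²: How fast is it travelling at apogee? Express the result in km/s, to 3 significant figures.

v ≈ 1.64 km/s

μ = GM = 6.674×10⁻¹¹ × 5.972×10²⁴ = 3.986×10¹⁴ m³/s².
Semi-major axis a = (r_p + r_a)/2 = 25870 km = 2.587×10⁷ m.
Vis-viva: v² = μ(2/r − 1/a) = 3.986×10¹⁴ × (4.538×10⁻⁸ − 3.865×10⁻⁸) = 2.682×10⁶ m²/s².
v = 1638 m/s = 1.638 km/s.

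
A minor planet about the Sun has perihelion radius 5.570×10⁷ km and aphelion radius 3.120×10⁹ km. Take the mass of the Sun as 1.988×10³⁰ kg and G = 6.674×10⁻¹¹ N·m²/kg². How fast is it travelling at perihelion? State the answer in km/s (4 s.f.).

μ = GM = 6.674×10⁻¹¹ × 1.988×10³⁰ = 1.327×10²⁰ m³/s².
Semi-major axis a = (r_p + r_a)/2 = 1.5878×10⁹ km = 1.588×10¹² m.
Vis-viva: v² = μ(2/r − 1/a) = 1.327×10²⁰ × (3.591×10⁻¹¹ − 6.298×10⁻¹³) = 4.681×10⁹ m²/s².
v = 68410 m/s = 68.41 km/s.

v ≈ 68.41 km/s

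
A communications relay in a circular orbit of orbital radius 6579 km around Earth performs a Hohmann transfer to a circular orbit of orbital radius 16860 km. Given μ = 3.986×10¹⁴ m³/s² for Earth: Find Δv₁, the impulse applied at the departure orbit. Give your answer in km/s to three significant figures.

Δv ≈ 1.55 km/s

r₁ = 6579 km = 6.579×10⁶ m.
r₂ = 16860 km = 1.686×10⁷ m.
Transfer ellipse a_t = (r₁ + r₂)/2 = 1.172×10⁷ m.
At r₁: circular v_c1 = √(μ/r₁) = 7784 m/s; transfer-perigee v_p = √[μ(2/r₁ − 1/a_t)] = 9336 m/s.
Δv₁ = v_p − v_c1 = 1552 m/s.
= 1.552 km/s.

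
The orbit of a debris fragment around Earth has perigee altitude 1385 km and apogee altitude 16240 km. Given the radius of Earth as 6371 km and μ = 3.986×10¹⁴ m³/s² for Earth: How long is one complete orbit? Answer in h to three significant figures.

r_p = 6371 + 1385 = 7756.0 km = 7.7560×10⁶ m.
r_a = 6371 + 16240 = 22611 km = 2.2611×10⁷ m.
Semi-major axis a = (r_p + r_a)/2 = (7756.0 + 22611)/2 = 15184 km = 1.518×10⁷ m.
By Kepler's third law T = 2π√(a³/μ) = 2π × 2.963×10³ = 1.862×10⁴ s.
= 5.172 h.

T ≈ 5.17 h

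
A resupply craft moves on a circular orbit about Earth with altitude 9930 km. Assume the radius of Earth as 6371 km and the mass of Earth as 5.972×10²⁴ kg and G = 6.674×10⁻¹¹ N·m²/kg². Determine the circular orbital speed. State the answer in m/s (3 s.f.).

μ = GM = 6.674×10⁻¹¹ × 5.972×10²⁴ = 3.986×10¹⁴ m³/s².
r = 6371 + 9930 = 16301 km = 1.6301×10⁷ m.
For a circular orbit v = √(μ/r) = √(3.986×10¹⁴ / 1.630×10⁷) = √(2.445×10⁷) = 4945 m/s.

v ≈ 4940 m/s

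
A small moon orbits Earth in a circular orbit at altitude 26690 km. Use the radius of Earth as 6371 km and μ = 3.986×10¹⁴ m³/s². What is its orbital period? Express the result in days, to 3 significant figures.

r = 6371 + 26690 = 33061 km = 3.3061×10⁷ m.
Kepler's third law: T = 2π√(r³/μ) = 2π√((3.306×10⁷)³ / 3.986×10¹⁴).
r³/μ = 9.066×10⁷ s², so T = 2π × 9.521×10³ = 5.983×10⁴ s.
Converting: 5.983×10⁴ s ÷ 86400 = 0.6924 days.

T ≈ 0.692 days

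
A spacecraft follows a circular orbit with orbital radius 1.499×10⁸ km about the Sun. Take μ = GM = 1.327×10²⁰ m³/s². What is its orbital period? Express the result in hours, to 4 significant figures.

T ≈ 8793 hours

r = 1.499×10⁸ km = 1.499×10¹¹ m.
Kepler's third law: T = 2π√(r³/μ) = 2π√((1.499×10¹¹)³ / 1.327×10²⁰).
r³/μ = 2.538×10¹³ s², so T = 2π × 5.038×10⁶ = 3.166×10⁷ s.
Converting: 3.166×10⁷ s ÷ 3600 = 8793 hours.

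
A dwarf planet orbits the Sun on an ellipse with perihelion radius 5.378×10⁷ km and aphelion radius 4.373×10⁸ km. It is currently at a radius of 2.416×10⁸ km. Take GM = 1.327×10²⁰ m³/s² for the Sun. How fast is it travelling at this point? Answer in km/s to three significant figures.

v ≈ 23.6 km/s

Semi-major axis a = (r_p + r_a)/2 = 2.4554×10⁸ km = 2.455×10¹¹ m.
Vis-viva: v² = μ(2/r − 1/a) = 1.327×10²⁰ × (8.278×10⁻¹² − 4.073×10⁻¹²) = 5.581×10⁸ m²/s².
v = 23620 m/s = 23.62 km/s.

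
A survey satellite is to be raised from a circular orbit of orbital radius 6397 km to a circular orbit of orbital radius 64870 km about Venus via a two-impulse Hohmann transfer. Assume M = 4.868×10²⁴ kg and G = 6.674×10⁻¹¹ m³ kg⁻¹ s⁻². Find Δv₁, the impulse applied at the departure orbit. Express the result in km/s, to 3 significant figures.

μ = GM = 6.674×10⁻¹¹ × 4.868×10²⁴ = 3.249×10¹⁴ m³/s².
r₁ = 6397 km = 6.397×10⁶ m.
r₂ = 64870 km = 6.487×10⁷ m.
Transfer ellipse a_t = (r₁ + r₂)/2 = 3.563×10⁷ m.
At r₁: circular v_c1 = √(μ/r₁) = 7127 m/s; transfer-periapsis v_p = √[μ(2/r₁ − 1/a_t)] = 9616 m/s.
Δv₁ = v_p − v_c1 = 2489 m/s.
= 2.489 km/s.

Δv ≈ 2.49 km/s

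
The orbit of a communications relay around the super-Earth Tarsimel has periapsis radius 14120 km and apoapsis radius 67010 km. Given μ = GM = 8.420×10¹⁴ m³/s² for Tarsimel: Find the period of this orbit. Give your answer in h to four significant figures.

T ≈ 15.54 h

Semi-major axis a = (r_p + r_a)/2 = (14120 + 67010)/2 = 40565 km = 4.056×10⁷ m.
By Kepler's third law T = 2π√(a³/μ) = 2π × 8.904×10³ = 5.594×10⁴ s.
= 15.54 h.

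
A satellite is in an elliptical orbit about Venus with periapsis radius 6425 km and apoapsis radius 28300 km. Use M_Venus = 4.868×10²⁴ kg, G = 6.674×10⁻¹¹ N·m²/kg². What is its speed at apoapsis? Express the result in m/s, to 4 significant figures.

v ≈ 2061 m/s

μ = GM = 6.674×10⁻¹¹ × 4.868×10²⁴ = 3.249×10¹⁴ m³/s².
Semi-major axis a = (r_p + r_a)/2 = 17362 km = 1.736×10⁷ m.
Vis-viva: v² = μ(2/r − 1/a) = 3.249×10¹⁴ × (7.067×10⁻⁸ − 5.760×10⁻⁸) = 4.248×10⁶ m²/s².
v = 2061 m/s.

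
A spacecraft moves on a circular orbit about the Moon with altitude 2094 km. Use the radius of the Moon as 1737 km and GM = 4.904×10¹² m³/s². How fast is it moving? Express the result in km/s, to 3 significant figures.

r = 1737 + 2094 = 3831.0 km = 3.8310×10⁶ m.
For a circular orbit v = √(μ/r) = √(4.904×10¹² / 3.831×10⁶) = √(1.280×10⁶) = 1131 m/s.
That is 1.131 km/s.

v ≈ 1.13 km/s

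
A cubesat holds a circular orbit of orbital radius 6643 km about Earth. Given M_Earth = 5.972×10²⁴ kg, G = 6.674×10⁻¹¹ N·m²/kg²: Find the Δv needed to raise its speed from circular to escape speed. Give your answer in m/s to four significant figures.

μ = GM = 6.674×10⁻¹¹ × 5.972×10²⁴ = 3.986×10¹⁴ m³/s².
r = 6643 km = 6.643×10⁶ m.
Circular speed v_c = √(μ/r) = 7746 m/s.
Escape speed v_esc = √(2μ/r) = √2 × v_c = 10950 m/s.
Δv = v_esc − v_c = 3208 m/s.

Δv ≈ 3208 m/s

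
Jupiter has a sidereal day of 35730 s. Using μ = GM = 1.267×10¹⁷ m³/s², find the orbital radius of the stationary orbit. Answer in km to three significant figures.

r_sync ≈ 1.60×10⁵ km

A synchronous orbit has period T, so by Kepler's third law a = (μT²/4π²)^(1/3).
μT²/4π² = 1.267×10¹⁷ × (3.573×10⁴)² / 39.48 = 4.097×10²⁴ m³.
a = 1.600×10⁸ m = 1.6002×10⁵ km.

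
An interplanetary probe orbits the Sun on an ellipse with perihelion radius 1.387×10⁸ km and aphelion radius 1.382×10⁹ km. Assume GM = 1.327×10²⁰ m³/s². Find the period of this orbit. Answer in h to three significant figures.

T ≈ 100000 h

Semi-major axis a = (r_p + r_a)/2 = (1.3870×10⁸ + 1.3820×10⁹)/2 = 7.6035×10⁸ km = 7.604×10¹¹ m.
By Kepler's third law T = 2π√(a³/μ) = 2π × 5.756×10⁷ = 3.616×10⁸ s.
= 1.005×10⁵ h.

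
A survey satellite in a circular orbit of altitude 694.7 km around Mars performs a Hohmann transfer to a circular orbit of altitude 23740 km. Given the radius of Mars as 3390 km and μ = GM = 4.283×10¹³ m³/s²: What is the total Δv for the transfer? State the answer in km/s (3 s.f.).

r₁ = 3390 + 694.7 = 4084.7 km = 4.0847×10⁶ m.
r₂ = 3390 + 23740 = 27130 km = 2.7130×10⁷ m.
Transfer ellipse a_t = (r₁ + r₂)/2 = 1.561×10⁷ m.
At r₁: circular v_c1 = √(μ/r₁) = 3238 m/s; transfer-periapsis v_p = √[μ(2/r₁ − 1/a_t)] = 4269 m/s.
Δv₁ = v_p − v_c1 = 1031 m/s.
At r₂: circular v_c2 = √(μ/r₂) = 1256 m/s; transfer-apoapsis v_a = √[μ(2/r₂ − 1/a_t)] = 642.8 m/s.
Δv₂ = v_c2 − v_a = 613.7 m/s.
Total Δv = Δv₁ + Δv₂ = 1645 m/s = 1.645 km/s.

Δv_total ≈ 1.64 km/s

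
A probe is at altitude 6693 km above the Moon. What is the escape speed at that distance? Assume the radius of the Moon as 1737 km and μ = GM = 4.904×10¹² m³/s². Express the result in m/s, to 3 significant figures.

r = 1737 + 6693 = 8430.0 km = 8.4300×10⁶ m.
Escape speed v_esc = √(2μ/r) = √(2 × 4.904×10¹² / 8.430×10⁶) = √(1.163×10⁶) = 1079 m/s.

v_esc ≈ 1080 m/s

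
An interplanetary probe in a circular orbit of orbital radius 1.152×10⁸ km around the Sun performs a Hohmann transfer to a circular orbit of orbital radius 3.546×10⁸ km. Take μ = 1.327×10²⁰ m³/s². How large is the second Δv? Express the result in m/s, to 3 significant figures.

r₁ = 1.152×10⁸ km = 1.152×10¹¹ m.
r₂ = 3.546×10⁸ km = 3.546×10¹¹ m.
Transfer ellipse a_t = (r₁ + r₂)/2 = 2.349×10¹¹ m.
At r₁: circular v_c1 = √(μ/r₁) = 33940 m/s; transfer-perihelion v_p = √[μ(2/r₁ − 1/a_t)] = 41700 m/s.
At r₂: circular v_c2 = √(μ/r₂) = 19340 m/s; transfer-aphelion v_a = √[μ(2/r₂ − 1/a_t)] = 13550 m/s.
Δv₂ = v_c2 − v_a = 5798 m/s.

Δv ≈ 5800 m/s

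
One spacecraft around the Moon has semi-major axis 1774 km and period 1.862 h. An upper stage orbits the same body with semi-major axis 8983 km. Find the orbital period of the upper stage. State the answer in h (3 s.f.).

T₂ ≈ 21.2 h

Kepler's third law: T² ∝ a³, so T₂ = T₁ (a₂/a₁)^(3/2).
a₂/a₁ = 5.064, (a₂/a₁)^(3/2) = 11.39.
T₂ = 1.862 × 11.39 = 21.22 h.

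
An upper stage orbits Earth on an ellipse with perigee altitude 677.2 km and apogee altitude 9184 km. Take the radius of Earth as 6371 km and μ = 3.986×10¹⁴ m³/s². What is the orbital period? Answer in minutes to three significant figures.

T ≈ 199 minutes

r_p = 6371 + 677.2 = 7048.2 km = 7.0482×10⁶ m.
r_a = 6371 + 9184 = 15555 km = 1.5555×10⁷ m.
Semi-major axis a = (r_p + r_a)/2 = (7048.2 + 15555)/2 = 11302 km = 1.130×10⁷ m.
By Kepler's third law T = 2π√(a³/μ) = 2π × 1.903×10³ = 1.196×10⁴ s.
= 199.3 minutes.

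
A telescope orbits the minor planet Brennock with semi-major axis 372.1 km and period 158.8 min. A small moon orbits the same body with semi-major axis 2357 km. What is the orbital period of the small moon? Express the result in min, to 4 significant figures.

T₂ ≈ 2532 min

Kepler's third law: T² ∝ a³, so T₂ = T₁ (a₂/a₁)^(3/2).
a₂/a₁ = 6.334, (a₂/a₁)^(3/2) = 15.94.
T₂ = 158.8 × 15.94 = 2532 min.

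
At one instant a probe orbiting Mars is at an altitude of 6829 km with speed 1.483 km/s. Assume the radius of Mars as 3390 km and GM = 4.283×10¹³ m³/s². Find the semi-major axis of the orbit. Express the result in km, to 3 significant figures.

a ≈ 6930 km

r = 3390 + 6829 = 10219 km = 1.022×10⁷ m.
Vis-viva rearranged: 1/a = 2/r − v²/μ = 1.957×10⁻⁷ − 5.135×10⁻⁸ = 1.444×10⁻⁷ m⁻¹.
a = 6.927×10⁶ m = 6926.9 km.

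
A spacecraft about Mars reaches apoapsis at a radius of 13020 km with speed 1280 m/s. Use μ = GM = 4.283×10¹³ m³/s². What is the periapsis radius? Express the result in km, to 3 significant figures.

r_a = 1.302×10⁷ m.
Specific energy ε = v²/2 − μ/r = -2.470×10⁶ J/kg, so a = −μ/(2ε) = 8.669×10⁶ m.
The apsides satisfy r_p + r_a = 2a, so the periapsis radius is 2a − r_a = 4.318×10⁶ m = 4317.6 km.

periapsis radius ≈ 4320 km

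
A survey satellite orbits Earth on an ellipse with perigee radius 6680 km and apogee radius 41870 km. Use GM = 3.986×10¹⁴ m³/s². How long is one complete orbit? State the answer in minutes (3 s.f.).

Semi-major axis a = (r_p + r_a)/2 = (6680.0 + 41870)/2 = 24275 km = 2.428×10⁷ m.
By Kepler's third law T = 2π√(a³/μ) = 2π × 5.991×10³ = 3.764×10⁴ s.
= 627.3 minutes.

T ≈ 627 minutes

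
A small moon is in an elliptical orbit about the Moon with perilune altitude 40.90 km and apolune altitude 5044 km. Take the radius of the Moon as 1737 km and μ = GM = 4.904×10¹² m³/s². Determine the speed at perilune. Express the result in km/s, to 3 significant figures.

v ≈ 2.09 km/s

r_p = 1737 + 40.90 = 1777.9 km = 1.7779×10⁶ m.
r_a = 1737 + 5044 = 6781.0 km = 6.7810×10⁶ m.
Semi-major axis a = (r_p + r_a)/2 = 4279.4 km = 4.279×10⁶ m.
Vis-viva: v² = μ(2/r − 1/a) = 4.904×10¹² × (1.125×10⁻⁶ − 2.337×10⁻⁷) = 4.371×10⁶ m²/s².
v = 2091 m/s = 2.091 km/s.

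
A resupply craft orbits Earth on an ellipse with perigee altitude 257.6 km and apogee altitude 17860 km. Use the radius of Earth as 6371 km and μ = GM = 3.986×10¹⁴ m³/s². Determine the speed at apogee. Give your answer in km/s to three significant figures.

v ≈ 2.66 km/s

r_p = 6371 + 257.6 = 6628.6 km = 6.6286×10⁶ m.
r_a = 6371 + 17860 = 24231 km = 2.4231×10⁷ m.
Semi-major axis a = (r_p + r_a)/2 = 15430 km = 1.543×10⁷ m.
Vis-viva: v² = μ(2/r − 1/a) = 3.986×10¹⁴ × (8.254×10⁻⁸ − 6.481×10⁻⁸) = 7.067×10⁶ m²/s².
v = 2658 m/s = 2.658 km/s.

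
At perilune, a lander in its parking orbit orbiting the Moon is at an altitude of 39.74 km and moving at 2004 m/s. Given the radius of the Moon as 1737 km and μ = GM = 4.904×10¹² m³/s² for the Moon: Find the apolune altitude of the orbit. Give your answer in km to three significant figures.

apolune altitude ≈ 3010 km

r_p = 1737 + 39.74 = 1776.7 km = 1.777×10⁶ m.
Specific energy ε = v²/2 − μ/r = -7.521×10⁵ J/kg, so a = −μ/(2ε) = 3.260×10⁶ m.
The apsides satisfy r_p + r_a = 2a, so the apolune radius is 2a − r_p = 4.744×10⁶ m = 4743.6 km.
Apolune altitude = 4743.6 − 1737 = 3006.6 km.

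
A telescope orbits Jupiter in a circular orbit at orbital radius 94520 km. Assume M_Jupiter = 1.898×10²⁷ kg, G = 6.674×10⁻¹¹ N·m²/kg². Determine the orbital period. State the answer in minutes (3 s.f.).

T ≈ 270 minutes

μ = GM = 6.674×10⁻¹¹ × 1.898×10²⁷ = 1.267×10¹⁷ m³/s².
r = 94520 km = 9.452×10⁷ m.
Kepler's third law: T = 2π√(r³/μ) = 2π√((9.452×10⁷)³ / 1.267×10¹⁷).
r³/μ = 6.666×10⁶ s², so T = 2π × 2.582×10³ = 1.622×10⁴ s.
Converting: 1.622×10⁴ s ÷ 60.00 = 270.4 minutes.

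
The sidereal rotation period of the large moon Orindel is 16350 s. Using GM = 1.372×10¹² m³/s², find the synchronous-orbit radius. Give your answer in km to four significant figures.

r_sync ≈ 2102 km

A synchronous orbit has period T, so by Kepler's third law a = (μT²/4π²)^(1/3).
μT²/4π² = 1.372×10¹² × (1.635×10⁴)² / 39.48 = 9.290×10¹⁸ m³.
a = 2.102×10⁶ m = 2102.2 km.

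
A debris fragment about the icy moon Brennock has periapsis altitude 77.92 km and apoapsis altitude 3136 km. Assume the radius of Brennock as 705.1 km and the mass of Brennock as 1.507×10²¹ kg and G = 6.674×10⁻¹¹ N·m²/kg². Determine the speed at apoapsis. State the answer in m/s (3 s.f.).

μ = GM = 6.674×10⁻¹¹ × 1.507×10²¹ = 1.006×10¹¹ m³/s².
r_p = 705.1 + 77.92 = 783.02 km = 7.8302×10⁵ m.
r_a = 705.1 + 3136 = 3841.1 km = 3.8411×10⁶ m.
Semi-major axis a = (r_p + r_a)/2 = 2312.1 km = 2.312×10⁶ m.
Vis-viva: v² = μ(2/r − 1/a) = 1.006×10¹¹ × (5.207×10⁻⁷ − 4.325×10⁻⁷) = 8.868×10³ m²/s².
v = 94.17 m/s.

v ≈ 94.2 m/s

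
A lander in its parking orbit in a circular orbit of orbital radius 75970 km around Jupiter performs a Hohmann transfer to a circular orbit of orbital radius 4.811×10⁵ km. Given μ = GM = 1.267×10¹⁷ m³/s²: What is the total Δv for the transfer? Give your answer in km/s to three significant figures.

Δv_total ≈ 20.6 km/s

r₁ = 75970 km = 7.597×10⁷ m.
r₂ = 4.811×10⁵ km = 4.811×10⁸ m.
Transfer ellipse a_t = (r₁ + r₂)/2 = 2.785×10⁸ m.
At r₁: circular v_c1 = √(μ/r₁) = 40840 m/s; transfer-perijove v_p = √[μ(2/r₁ − 1/a_t)] = 53670 m/s.
Δv₁ = v_p − v_c1 = 12830 m/s.
At r₂: circular v_c2 = √(μ/r₂) = 16230 m/s; transfer-apojove v_a = √[μ(2/r₂ − 1/a_t)] = 8475 m/s.
Δv₂ = v_c2 − v_a = 7753 m/s.
Total Δv = Δv₁ + Δv₂ = 20590 m/s = 20.59 km/s.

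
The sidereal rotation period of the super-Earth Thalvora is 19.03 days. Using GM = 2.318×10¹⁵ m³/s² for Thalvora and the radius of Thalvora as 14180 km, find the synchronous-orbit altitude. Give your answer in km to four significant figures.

h_sync ≈ 5.273×10⁵ km

T = 19.03 days = 1.644×10⁶ s.
A synchronous orbit has period T, so by Kepler's third law a = (μT²/4π²)^(1/3).
μT²/4π² = 2.318×10¹⁵ × (1.644×10⁶)² / 39.48 = 1.587×10²⁶ m³.
a = 5.414×10⁸ m = 5.4144×10⁵ km.
Altitude h = a − R = 5.4144×10⁵ − 14180 = 5.2726×10⁵ km.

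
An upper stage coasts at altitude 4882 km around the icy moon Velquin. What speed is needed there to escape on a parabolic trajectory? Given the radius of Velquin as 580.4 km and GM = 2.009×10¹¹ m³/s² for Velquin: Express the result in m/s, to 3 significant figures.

r = 580.4 + 4882 = 5462.4 km = 5.4624×10⁶ m.
Escape speed v_esc = √(2μ/r) = √(2 × 2.009×10¹¹ / 5.462×10⁶) = √(7.356×10⁴) = 271.2 m/s.

v_esc ≈ 271 m/s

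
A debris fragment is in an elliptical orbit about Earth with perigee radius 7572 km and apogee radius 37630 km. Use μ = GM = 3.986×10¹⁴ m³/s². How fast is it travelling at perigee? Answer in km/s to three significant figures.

Semi-major axis a = (r_p + r_a)/2 = 22601 km = 2.260×10⁷ m.
Vis-viva: v² = μ(2/r − 1/a) = 3.986×10¹⁴ × (2.641×10⁻⁷ − 4.425×10⁻⁸) = 8.765×10⁷ m²/s².
v = 9362 m/s = 9.362 km/s.

v ≈ 9.36 km/s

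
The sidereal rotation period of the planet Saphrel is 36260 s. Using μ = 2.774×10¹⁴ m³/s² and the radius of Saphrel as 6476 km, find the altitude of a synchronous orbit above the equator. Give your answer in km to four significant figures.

h_sync ≈ 14510 km

A synchronous orbit has period T, so by Kepler's third law a = (μT²/4π²)^(1/3).
μT²/4π² = 2.774×10¹⁴ × (3.626×10⁴)² / 39.48 = 9.239×10²¹ m³.
a = 2.098×10⁷ m = 20983 km.
Altitude h = a − R = 20983 − 6476 = 14507 km.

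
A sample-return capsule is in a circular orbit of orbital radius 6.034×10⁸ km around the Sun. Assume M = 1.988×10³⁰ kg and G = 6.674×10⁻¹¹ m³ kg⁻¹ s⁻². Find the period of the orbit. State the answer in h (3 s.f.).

μ = GM = 6.674×10⁻¹¹ × 1.988×10³⁰ = 1.327×10²⁰ m³/s².
r = 6.034×10⁸ km = 6.034×10¹¹ m.
Kepler's third law: T = 2π√(r³/μ) = 2π√((6.034×10¹¹)³ / 1.327×10²⁰).
r³/μ = 1.656×10¹⁵ s², so T = 2π × 4.069×10⁷ = 2.557×10⁸ s.
Converting: 2.557×10⁸ s ÷ 3600 = 71020 h.

T ≈ 71000 h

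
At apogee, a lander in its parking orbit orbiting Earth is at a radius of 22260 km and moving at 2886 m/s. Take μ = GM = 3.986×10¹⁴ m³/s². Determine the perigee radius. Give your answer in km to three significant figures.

perigee radius ≈ 6750 km

r_a = 2.226×10⁷ m.
Specific energy ε = v²/2 − μ/r = -1.374×10⁷ J/kg, so a = −μ/(2ε) = 1.450×10⁷ m.
The apsides satisfy r_p + r_a = 2a, so the perigee radius is 2a − r_a = 6.746×10⁶ m = 6745.8 km.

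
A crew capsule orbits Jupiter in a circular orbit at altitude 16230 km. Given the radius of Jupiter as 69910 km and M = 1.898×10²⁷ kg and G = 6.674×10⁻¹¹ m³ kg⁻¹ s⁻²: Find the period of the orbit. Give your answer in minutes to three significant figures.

μ = GM = 6.674×10⁻¹¹ × 1.898×10²⁷ = 1.267×10¹⁷ m³/s².
r = 69910 + 16230 = 86140 km = 8.6140×10⁷ m.
Kepler's third law: T = 2π√(r³/μ) = 2π√((8.614×10⁷)³ / 1.267×10¹⁷).
r³/μ = 5.046×10⁶ s², so T = 2π × 2.246×10³ = 1.411×10⁴ s.
Converting: 1.411×10⁴ s ÷ 60.00 = 235.2 minutes.

T ≈ 235 minutes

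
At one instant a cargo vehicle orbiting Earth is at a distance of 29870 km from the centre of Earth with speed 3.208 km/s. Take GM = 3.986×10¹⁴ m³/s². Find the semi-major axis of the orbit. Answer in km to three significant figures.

r = 2.987×10⁷ m.
Specific orbital energy ε = v²/2 − μ/r = (3208)²/2 − 3.986×10¹⁴/2.987×10⁷ = -8.199×10⁶ J/kg.
Since ε = −μ/(2a), a = −μ/(2ε) = 2.431×10⁷ m = 24308 km.

a ≈ 24300 km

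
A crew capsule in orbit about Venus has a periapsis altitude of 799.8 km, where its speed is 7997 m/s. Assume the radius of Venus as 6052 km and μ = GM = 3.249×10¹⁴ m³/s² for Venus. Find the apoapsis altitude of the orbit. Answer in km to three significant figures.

apoapsis altitude ≈ 8140 km

r_p = 6052 + 799.8 = 6851.8 km = 6.852×10⁶ m.
Specific energy ε = v²/2 − μ/r = -1.544×10⁷ J/kg, so a = −μ/(2ε) = 1.052×10⁷ m.
The apsides satisfy r_p + r_a = 2a, so the apoapsis radius is 2a − r_p = 1.419×10⁷ m = 14188 km.
Apoapsis altitude = 14188 − 6052 = 8136.0 km.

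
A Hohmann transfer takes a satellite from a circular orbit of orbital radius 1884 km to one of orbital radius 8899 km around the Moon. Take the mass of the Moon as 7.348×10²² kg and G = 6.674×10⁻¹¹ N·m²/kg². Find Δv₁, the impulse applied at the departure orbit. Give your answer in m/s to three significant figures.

μ = GM = 6.674×10⁻¹¹ × 7.348×10²² = 4.904×10¹² m³/s².
r₁ = 1884 km = 1.884×10⁶ m.
r₂ = 8899 km = 8.899×10⁶ m.
Transfer ellipse a_t = (r₁ + r₂)/2 = 5.392×10⁶ m.
At r₁: circular v_c1 = √(μ/r₁) = 1613 m/s; transfer-perilune v_p = √[μ(2/r₁ − 1/a_t)] = 2073 m/s.
Δv₁ = v_p − v_c1 = 459.4 m/s.

Δv ≈ 459 m/s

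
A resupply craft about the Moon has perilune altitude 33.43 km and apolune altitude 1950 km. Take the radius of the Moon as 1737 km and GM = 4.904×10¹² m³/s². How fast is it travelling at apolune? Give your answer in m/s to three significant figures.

r_p = 1737 + 33.43 = 1770.4 km = 1.7704×10⁶ m.
r_a = 1737 + 1950 = 3687.0 km = 3.6870×10⁶ m.
Semi-major axis a = (r_p + r_a)/2 = 2728.7 km = 2.729×10⁶ m.
Vis-viva: v² = μ(2/r − 1/a) = 4.904×10¹² × (5.424×10⁻⁷ − 3.665×10⁻⁷) = 8.630×10⁵ m²/s².
v = 929.0 m/s.

v ≈ 929 m/s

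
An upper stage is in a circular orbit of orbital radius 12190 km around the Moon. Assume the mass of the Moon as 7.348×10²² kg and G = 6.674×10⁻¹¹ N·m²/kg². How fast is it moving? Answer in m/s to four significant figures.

v ≈ 634.3 m/s

μ = GM = 6.674×10⁻¹¹ × 7.348×10²² = 4.904×10¹² m³/s².
r = 12190 km = 1.219×10⁷ m.
For a circular orbit v = √(μ/r) = √(4.904×10¹² / 1.219×10⁷) = √(4.023×10⁵) = 634.3 m/s.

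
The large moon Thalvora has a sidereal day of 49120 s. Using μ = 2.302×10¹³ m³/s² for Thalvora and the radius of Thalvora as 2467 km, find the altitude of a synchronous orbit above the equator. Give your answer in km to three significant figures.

A synchronous orbit has period T, so by Kepler's third law a = (μT²/4π²)^(1/3).
μT²/4π² = 2.302×10¹³ × (4.912×10⁴)² / 39.48 = 1.407×10²¹ m³.
a = 1.121×10⁷ m = 11205 km.
Altitude h = a − R = 11205 − 2467 = 8738.2 km.

h_sync ≈ 8740 km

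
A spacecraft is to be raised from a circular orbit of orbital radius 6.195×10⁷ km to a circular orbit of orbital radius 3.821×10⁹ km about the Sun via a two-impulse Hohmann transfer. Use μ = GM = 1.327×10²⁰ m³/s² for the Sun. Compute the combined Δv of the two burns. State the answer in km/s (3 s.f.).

r₁ = 6.195×10⁷ km = 6.195×10¹⁰ m.
r₂ = 3.821×10⁹ km = 3.821×10¹² m.
Transfer ellipse a_t = (r₁ + r₂)/2 = 1.941×10¹² m.
At r₁: circular v_c1 = √(μ/r₁) = 46280 m/s; transfer-perihelion v_p = √[μ(2/r₁ − 1/a_t)] = 64930 m/s.
Δv₁ = v_p − v_c1 = 18650 m/s.
At r₂: circular v_c2 = √(μ/r₂) = 5893 m/s; transfer-aphelion v_a = √[μ(2/r₂ − 1/a_t)] = 1053 m/s.
Δv₂ = v_c2 − v_a = 4840 m/s.
Total Δv = Δv₁ + Δv₂ = 23490 m/s = 23.49 km/s.

Δv_total ≈ 23.5 km/s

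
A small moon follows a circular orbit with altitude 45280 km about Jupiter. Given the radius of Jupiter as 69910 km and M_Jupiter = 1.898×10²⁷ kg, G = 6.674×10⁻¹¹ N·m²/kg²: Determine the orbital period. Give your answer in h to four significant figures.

T ≈ 6.063 h

μ = GM = 6.674×10⁻¹¹ × 1.898×10²⁷ = 1.267×10¹⁷ m³/s².
r = 69910 + 45280 = 115190 km = 1.1519×10⁸ m.
Kepler's third law: T = 2π√(r³/μ) = 2π√((1.152×10⁸)³ / 1.267×10¹⁷).
r³/μ = 1.207×10⁷ s², so T = 2π × 3.474×10³ = 2.183×10⁴ s.
Converting: 2.183×10⁴ s ÷ 3600 = 6.063 h.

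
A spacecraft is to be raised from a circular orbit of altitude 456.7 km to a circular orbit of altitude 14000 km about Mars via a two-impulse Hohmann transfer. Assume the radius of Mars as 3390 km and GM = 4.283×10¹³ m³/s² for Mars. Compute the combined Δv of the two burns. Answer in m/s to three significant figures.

r₁ = 3390 + 456.7 = 3846.7 km = 3.8467×10⁶ m.
r₂ = 3390 + 14000 = 17390 km = 1.7390×10⁷ m.
Transfer ellipse a_t = (r₁ + r₂)/2 = 1.062×10⁷ m.
At r₁: circular v_c1 = √(μ/r₁) = 3337 m/s; transfer-periapsis v_p = √[μ(2/r₁ − 1/a_t)] = 4270 m/s.
Δv₁ = v_p − v_c1 = 933.4 m/s.
At r₂: circular v_c2 = √(μ/r₂) = 1569 m/s; transfer-apoapsis v_a = √[μ(2/r₂ − 1/a_t)] = 944.6 m/s.
Δv₂ = v_c2 − v_a = 624.8 m/s.
Total Δv = Δv₁ + Δv₂ = 1558 m/s.

Δv_total ≈ 1560 m/s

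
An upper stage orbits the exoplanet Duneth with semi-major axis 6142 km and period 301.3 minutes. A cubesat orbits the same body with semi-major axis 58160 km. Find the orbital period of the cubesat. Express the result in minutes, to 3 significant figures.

Kepler's third law: T² ∝ a³, so T₂ = T₁ (a₂/a₁)^(3/2).
a₂/a₁ = 9.469, (a₂/a₁)^(3/2) = 29.14.
T₂ = 301.3 × 29.14 = 8780 minutes.

T₂ ≈ 8780 minutes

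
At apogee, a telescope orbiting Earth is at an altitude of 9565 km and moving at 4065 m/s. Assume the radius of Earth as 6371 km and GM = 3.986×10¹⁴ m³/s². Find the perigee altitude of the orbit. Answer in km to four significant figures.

perigee altitude ≈ 1489 km

r_a = 6371 + 9565 = 15936 km = 1.594×10⁷ m.
Specific energy ε = v²/2 − μ/r = -1.675×10⁷ J/kg, so a = −μ/(2ε) = 1.190×10⁷ m.
The apsides satisfy r_p + r_a = 2a, so the perigee radius is 2a − r_a = 7.860×10⁶ m = 7860.4 km.
Perigee altitude = 7860.4 − 6371 = 1489.4 km.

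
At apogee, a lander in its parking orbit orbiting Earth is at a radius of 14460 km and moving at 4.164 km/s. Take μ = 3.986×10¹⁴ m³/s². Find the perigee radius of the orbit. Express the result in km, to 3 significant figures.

r_a = 1.446×10⁷ m.
Specific energy ε = v²/2 − μ/r = -1.890×10⁷ J/kg, so a = −μ/(2ε) = 1.055×10⁷ m.
The apsides satisfy r_p + r_a = 2a, so the perigee radius is 2a − r_a = 6.634×10⁶ m = 6634.1 km.

perigee radius ≈ 6630 km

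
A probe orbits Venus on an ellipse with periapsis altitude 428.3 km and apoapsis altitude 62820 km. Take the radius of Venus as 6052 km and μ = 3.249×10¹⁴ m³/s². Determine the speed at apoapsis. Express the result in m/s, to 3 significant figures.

v ≈ 901 m/s

r_p = 6052 + 428.3 = 6480.3 km = 6.4803×10⁶ m.
r_a = 6052 + 62820 = 68872 km = 6.8872×10⁷ m.
Semi-major axis a = (r_p + r_a)/2 = 37676 km = 3.768×10⁷ m.
Vis-viva: v² = μ(2/r − 1/a) = 3.249×10¹⁴ × (2.904×10⁻⁸ − 2.654×10⁻⁸) = 8.114×10⁵ m²/s².
v = 900.8 m/s.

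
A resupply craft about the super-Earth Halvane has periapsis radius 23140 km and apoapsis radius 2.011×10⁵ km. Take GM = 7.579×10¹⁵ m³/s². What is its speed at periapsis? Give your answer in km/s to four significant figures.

v ≈ 24.24 km/s

Semi-major axis a = (r_p + r_a)/2 = 1.1212×10⁵ km = 1.121×10⁸ m.
Vis-viva: v² = μ(2/r − 1/a) = 7.579×10¹⁵ × (8.643×10⁻⁸ − 8.919×10⁻⁹) = 5.875×10⁸ m²/s².
v = 24240 m/s = 24.24 km/s.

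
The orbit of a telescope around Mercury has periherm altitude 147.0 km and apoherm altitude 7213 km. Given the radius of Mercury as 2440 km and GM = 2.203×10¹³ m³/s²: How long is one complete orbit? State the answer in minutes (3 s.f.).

r_p = 2440 + 147.0 = 2587.0 km = 2.5870×10⁶ m.
r_a = 2440 + 7213 = 9653.0 km = 9.6530×10⁶ m.
Semi-major axis a = (r_p + r_a)/2 = (2587.0 + 9653.0)/2 = 6120.0 km = 6.120×10⁶ m.
By Kepler's third law T = 2π√(a³/μ) = 2π × 3.226×10³ = 2.027×10⁴ s.
= 337.8 minutes.

T ≈ 338 minutes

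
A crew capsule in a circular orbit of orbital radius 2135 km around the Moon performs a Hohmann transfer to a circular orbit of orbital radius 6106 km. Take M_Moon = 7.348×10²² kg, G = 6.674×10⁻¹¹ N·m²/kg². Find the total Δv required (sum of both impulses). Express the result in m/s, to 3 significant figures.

μ = GM = 6.674×10⁻¹¹ × 7.348×10²² = 4.904×10¹² m³/s².
r₁ = 2135 km = 2.135×10⁶ m.
r₂ = 6106 km = 6.106×10⁶ m.
Transfer ellipse a_t = (r₁ + r₂)/2 = 4.120×10⁶ m.
At r₁: circular v_c1 = √(μ/r₁) = 1516 m/s; transfer-perilune v_p = √[μ(2/r₁ − 1/a_t)] = 1845 m/s.
Δv₁ = v_p − v_c1 = 329.4 m/s.
At r₂: circular v_c2 = √(μ/r₂) = 896.2 m/s; transfer-apolune v_a = √[μ(2/r₂ − 1/a_t)] = 645.1 m/s.
Δv₂ = v_c2 − v_a = 251.1 m/s.
Total Δv = Δv₁ + Δv₂ = 580.5 m/s.

Δv_total ≈ 580 m/s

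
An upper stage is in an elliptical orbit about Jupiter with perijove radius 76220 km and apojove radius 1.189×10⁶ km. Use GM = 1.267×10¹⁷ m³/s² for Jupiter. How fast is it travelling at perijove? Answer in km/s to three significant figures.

Semi-major axis a = (r_p + r_a)/2 = 6.3261×10⁵ km = 6.326×10⁸ m.
Vis-viva: v² = μ(2/r − 1/a) = 1.267×10¹⁷ × (2.624×10⁻⁸ − 1.581×10⁻⁹) = 3.124×10⁹ m²/s².
v = 55900 m/s = 55.90 km/s.

v ≈ 55.9 km/s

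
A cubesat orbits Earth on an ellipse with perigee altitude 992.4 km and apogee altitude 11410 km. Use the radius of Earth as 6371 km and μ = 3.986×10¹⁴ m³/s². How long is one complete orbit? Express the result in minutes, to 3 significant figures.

T ≈ 234 minutes

r_p = 6371 + 992.4 = 7363.4 km = 7.3634×10⁶ m.
r_a = 6371 + 11410 = 17781 km = 1.7781×10⁷ m.
Semi-major axis a = (r_p + r_a)/2 = (7363.4 + 17781)/2 = 12572 km = 1.257×10⁷ m.
By Kepler's third law T = 2π√(a³/μ) = 2π × 2.233×10³ = 1.403×10⁴ s.
= 233.8 minutes.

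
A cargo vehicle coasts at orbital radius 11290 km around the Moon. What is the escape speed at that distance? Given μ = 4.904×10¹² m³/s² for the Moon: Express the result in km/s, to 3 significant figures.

r = 11290 km = 1.129×10⁷ m.
Escape speed v_esc = √(2μ/r) = √(2 × 4.904×10¹² / 1.129×10⁷) = √(8.687×10⁵) = 932.1 m/s.
= 0.9321 km/s.

v_esc ≈ 0.932 km/s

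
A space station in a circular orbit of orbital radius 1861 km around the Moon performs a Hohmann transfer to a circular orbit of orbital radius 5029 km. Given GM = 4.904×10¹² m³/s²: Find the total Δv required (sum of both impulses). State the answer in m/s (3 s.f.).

r₁ = 1861 km = 1.861×10⁶ m.
r₂ = 5029 km = 5.029×10⁶ m.
Transfer ellipse a_t = (r₁ + r₂)/2 = 3.445×10⁶ m.
At r₁: circular v_c1 = √(μ/r₁) = 1623 m/s; transfer-perilune v_p = √[μ(2/r₁ − 1/a_t)] = 1961 m/s.
Δv₁ = v_p − v_c1 = 338.0 m/s.
At r₂: circular v_c2 = √(μ/r₂) = 987.5 m/s; transfer-apolune v_a = √[μ(2/r₂ − 1/a_t)] = 725.8 m/s.
Δv₂ = v_c2 − v_a = 261.7 m/s.
Total Δv = Δv₁ + Δv₂ = 599.7 m/s.

Δv_total ≈ 600 m/s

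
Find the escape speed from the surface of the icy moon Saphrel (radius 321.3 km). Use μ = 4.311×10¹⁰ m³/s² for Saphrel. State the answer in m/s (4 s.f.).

v_esc ≈ 518.0 m/s

r = R = 3.213×10⁵ m.
Escape speed v_esc = √(2μ/r) = √(2 × 4.311×10¹⁰ / 3.213×10⁵) = √(2.683×10⁵) = 518.0 m/s.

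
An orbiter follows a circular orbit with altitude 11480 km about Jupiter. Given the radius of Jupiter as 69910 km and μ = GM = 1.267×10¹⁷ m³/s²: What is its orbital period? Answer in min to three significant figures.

T ≈ 216 min

r = 69910 + 11480 = 81390 km = 8.1390×10⁷ m.
Kepler's third law: T = 2π√(r³/μ) = 2π√((8.139×10⁷)³ / 1.267×10¹⁷).
r³/μ = 4.255×10⁶ s², so T = 2π × 2.063×10³ = 1.296×10⁴ s.
Converting: 1.296×10⁴ s ÷ 60.00 = 216.0 min.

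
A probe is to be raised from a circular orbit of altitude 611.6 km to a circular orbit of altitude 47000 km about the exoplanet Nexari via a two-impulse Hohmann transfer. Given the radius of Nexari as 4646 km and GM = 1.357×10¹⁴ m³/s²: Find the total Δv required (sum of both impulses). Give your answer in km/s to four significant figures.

r₁ = 4646 + 611.6 = 5257.6 km = 5.2576×10⁶ m.
r₂ = 4646 + 47000 = 51646 km = 5.1646×10⁷ m.
Transfer ellipse a_t = (r₁ + r₂)/2 = 2.845×10⁷ m.
At r₁: circular v_c1 = √(μ/r₁) = 5080 m/s; transfer-periapsis v_p = √[μ(2/r₁ − 1/a_t)] = 6845 m/s.
Δv₁ = v_p − v_c1 = 1764 m/s.
At r₂: circular v_c2 = √(μ/r₂) = 1621 m/s; transfer-apoapsis v_a = √[μ(2/r₂ − 1/a_t)] = 696.8 m/s.
Δv₂ = v_c2 − v_a = 924.2 m/s.
Total Δv = Δv₁ + Δv₂ = 2689 m/s = 2.689 km/s.

Δv_total ≈ 2.689 km/s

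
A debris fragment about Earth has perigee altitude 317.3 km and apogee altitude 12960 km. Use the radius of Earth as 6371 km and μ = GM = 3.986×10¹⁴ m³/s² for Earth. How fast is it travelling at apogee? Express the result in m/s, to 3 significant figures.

r_p = 6371 + 317.3 = 6688.3 km = 6.6883×10⁶ m.
r_a = 6371 + 12960 = 19331 km = 1.9331×10⁷ m.
Semi-major axis a = (r_p + r_a)/2 = 13010 km = 1.301×10⁷ m.
Vis-viva: v² = μ(2/r − 1/a) = 3.986×10¹⁴ × (1.035×10⁻⁷ − 7.687×10⁻⁸) = 1.060×10⁷ m²/s².
v = 3256 m/s.

v ≈ 3260 m/s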